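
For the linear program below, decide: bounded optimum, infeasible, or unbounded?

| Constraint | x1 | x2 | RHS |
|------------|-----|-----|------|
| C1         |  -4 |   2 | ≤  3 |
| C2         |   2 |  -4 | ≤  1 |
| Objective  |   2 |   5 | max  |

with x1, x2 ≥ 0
Feasible point: (0, 0) satisfies every constraint, so the LP is feasible.
Direction d = (1, 1): for each constraint row a, a·d ≤ 0 —
  (-4)(1) + (2)(1) = -2 ≤ 0
  (2)(1) + (-4)(1) = -2 ≤ 0
and d ≥ 0, so (0, 0) + t·d stays feasible for every t ≥ 0. Along this ray z = 2x1 + 5x2 changes by 7 per unit t, so z → +∞.

Unbounded — the objective can increase without bound over the feasible region.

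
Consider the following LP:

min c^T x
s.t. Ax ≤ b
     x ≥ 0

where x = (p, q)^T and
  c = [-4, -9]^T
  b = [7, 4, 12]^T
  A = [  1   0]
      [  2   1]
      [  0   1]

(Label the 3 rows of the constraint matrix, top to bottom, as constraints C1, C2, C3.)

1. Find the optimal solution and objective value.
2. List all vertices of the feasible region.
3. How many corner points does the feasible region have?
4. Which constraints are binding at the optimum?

1. p = 0, q = 4, z = -36
2. (0, 0), (2, 0), (0, 4)
3. 3
4. C2, p ≥ 0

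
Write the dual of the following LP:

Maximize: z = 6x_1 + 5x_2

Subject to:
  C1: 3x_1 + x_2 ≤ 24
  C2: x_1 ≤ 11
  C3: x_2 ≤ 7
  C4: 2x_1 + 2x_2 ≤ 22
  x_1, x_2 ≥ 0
Minimize: z = 24y1 + 11y2 + 7y3 + 22y4

Subject to:
  C1: -3y1 - y2 - 2y4 ≤ -6
  C2: -y1 - y3 - 2y4 ≤ -5
  y1, y2, y3, y4 ≥ 0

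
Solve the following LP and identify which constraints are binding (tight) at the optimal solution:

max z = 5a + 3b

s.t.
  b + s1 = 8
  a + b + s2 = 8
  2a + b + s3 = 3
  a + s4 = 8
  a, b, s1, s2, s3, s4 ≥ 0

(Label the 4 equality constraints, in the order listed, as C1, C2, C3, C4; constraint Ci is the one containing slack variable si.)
Optimal: a = 0, b = 3
Slack at optimum:
  C1: slack = 5
  C2: slack = 5
  C3: slack = 0 (binding)
  C4: slack = 8
  a ≥ 0: a = 0 (binding)
  b ≥ 0: b = 3
Binding constraints: C3, a ≥ 0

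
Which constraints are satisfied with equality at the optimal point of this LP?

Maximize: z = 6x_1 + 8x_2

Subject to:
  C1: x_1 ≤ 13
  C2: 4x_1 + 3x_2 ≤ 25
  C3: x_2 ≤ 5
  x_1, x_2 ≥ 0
Optimal: x_1 = 2.5, x_2 = 5
Slack at optimum:
  C1: slack = 10.5
  C2: slack = 0 (binding)
  C3: slack = 0 (binding)
  x_1 ≥ 0: x_1 = 2.5
  x_2 ≥ 0: x_2 = 5
Binding constraints: C2, C3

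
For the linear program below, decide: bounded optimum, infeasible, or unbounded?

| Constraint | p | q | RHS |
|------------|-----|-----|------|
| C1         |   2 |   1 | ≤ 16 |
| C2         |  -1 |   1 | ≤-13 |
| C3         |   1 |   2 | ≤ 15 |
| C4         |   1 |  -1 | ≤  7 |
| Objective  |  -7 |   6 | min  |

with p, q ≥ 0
C4 requires p - q ≤ 7, while C2 (-p + q ≤ -13) is equivalent to p - q ≥ 13. Together they would need 13 ≤ p - q ≤ 7, which is impossible since 13 > 7. No point satisfies all constraints.

Infeasible: no point satisfies all constraints simultaneously.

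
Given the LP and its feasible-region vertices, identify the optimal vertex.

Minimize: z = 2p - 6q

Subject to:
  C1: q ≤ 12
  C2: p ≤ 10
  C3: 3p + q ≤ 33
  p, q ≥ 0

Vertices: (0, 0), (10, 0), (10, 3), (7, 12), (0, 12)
(0, 12) with z = -72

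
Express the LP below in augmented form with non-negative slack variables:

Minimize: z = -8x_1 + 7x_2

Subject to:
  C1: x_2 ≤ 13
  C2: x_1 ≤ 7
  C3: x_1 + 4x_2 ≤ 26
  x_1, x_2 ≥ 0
min z = -8x_1 + 7x_2

s.t.
  x_2 + s1 = 13
  x_1 + s2 = 7
  x_1 + 4x_2 + s3 = 26
  x_1, x_2, s1, s2, s3 ≥ 0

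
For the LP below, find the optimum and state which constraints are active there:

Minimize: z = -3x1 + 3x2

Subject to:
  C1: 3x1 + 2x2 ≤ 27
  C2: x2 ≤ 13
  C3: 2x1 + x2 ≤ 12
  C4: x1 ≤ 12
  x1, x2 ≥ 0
Optimal: x1 = 6, x2 = 0
Slack at optimum:
  C1: slack = 9
  C2: slack = 13
  C3: slack = 0 (binding)
  C4: slack = 6
  x1 ≥ 0: x1 = 6
  x2 ≥ 0: x2 = 0 (binding)
Binding constraints: C3, x2 ≥ 0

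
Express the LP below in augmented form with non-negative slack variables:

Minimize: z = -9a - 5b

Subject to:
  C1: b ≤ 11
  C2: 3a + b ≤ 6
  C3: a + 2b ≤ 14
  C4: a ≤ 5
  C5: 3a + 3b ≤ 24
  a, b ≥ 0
min z = -9a - 5b

s.t.
  b + s1 = 11
  3a + b + s2 = 6
  a + 2b + s3 = 14
  a + s4 = 5
  3a + 3b + s5 = 24
  a, b, s1, s2, s3, s4, s5 ≥ 0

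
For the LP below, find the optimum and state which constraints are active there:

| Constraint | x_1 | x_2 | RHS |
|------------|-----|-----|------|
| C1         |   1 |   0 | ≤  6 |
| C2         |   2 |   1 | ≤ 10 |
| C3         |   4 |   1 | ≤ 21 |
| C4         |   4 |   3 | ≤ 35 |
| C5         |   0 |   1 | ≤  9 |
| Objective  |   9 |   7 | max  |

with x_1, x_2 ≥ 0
Optimal: x_1 = 0.5, x_2 = 9
Slack at optimum:
  C1: slack = 5.5
  C2: slack = 0 (binding)
  C3: slack = 10
  C4: slack = 6
  C5: slack = 0 (binding)
  x_1 ≥ 0: x_1 = 0.5
  x_2 ≥ 0: x_2 = 9
Binding constraints: C2, C5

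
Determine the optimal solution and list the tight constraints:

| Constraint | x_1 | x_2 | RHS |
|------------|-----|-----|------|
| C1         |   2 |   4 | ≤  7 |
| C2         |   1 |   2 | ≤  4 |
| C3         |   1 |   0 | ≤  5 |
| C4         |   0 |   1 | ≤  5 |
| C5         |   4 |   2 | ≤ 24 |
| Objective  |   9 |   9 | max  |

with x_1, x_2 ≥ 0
Optimal: x_1 = 3.5, x_2 = 0
Binding: C1, x_2 ≥ 0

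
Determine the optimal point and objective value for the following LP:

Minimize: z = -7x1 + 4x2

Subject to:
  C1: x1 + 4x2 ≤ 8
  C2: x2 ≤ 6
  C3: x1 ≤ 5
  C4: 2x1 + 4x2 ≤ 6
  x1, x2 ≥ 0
Each vertex is the intersection of two constraint boundaries that also satisfies all remaining constraints:
  x1 = 0 and x2 = 0 → (0, 0)
  2x1 + 4x2 = 6 and x2 = 0 → (3, 0)
  2x1 + 4x2 = 6 and x1 = 0 → (0, 1.5)

Evaluating z = -7x1 + 4x2 at each vertex:
  (0, 0): z = 0
  (3, 0): z = -21
  (0, 1.5): z = 6

The minimum is at (3, 0) with z = -21.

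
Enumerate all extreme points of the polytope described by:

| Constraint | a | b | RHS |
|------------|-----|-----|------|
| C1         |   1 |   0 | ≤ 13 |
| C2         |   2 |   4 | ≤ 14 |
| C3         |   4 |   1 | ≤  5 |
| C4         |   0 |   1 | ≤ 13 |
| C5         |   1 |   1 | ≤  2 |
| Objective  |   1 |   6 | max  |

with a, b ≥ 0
Each vertex is the intersection of two constraint boundaries that also satisfies all remaining constraints:
  a = 0 and b = 0 → (0, 0)
  4a + b = 5 and b = 0 → (1.25, 0)
  4a + b = 5 and a + b = 2 → (1, 1)
  a + b = 2 and a = 0 → (0, 2)

Vertices: (0, 0), (1.25, 0), (1, 1), (0, 2)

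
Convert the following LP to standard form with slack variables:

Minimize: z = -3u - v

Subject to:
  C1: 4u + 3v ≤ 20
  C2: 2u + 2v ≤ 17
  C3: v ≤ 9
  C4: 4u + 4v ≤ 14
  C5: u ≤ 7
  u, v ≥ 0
min z = -3u - v

s.t.
  4u + 3v + s1 = 20
  2u + 2v + s2 = 17
  v + s3 = 9
  4u + 4v + s4 = 14
  u + s5 = 7
  u, v, s1, s2, s3, s4, s5 ≥ 0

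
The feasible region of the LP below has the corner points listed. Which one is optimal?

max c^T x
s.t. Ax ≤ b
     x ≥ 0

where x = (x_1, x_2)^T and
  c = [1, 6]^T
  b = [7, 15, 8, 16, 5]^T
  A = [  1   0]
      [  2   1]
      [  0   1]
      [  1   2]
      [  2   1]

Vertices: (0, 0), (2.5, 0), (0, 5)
(0, 5) with z = 30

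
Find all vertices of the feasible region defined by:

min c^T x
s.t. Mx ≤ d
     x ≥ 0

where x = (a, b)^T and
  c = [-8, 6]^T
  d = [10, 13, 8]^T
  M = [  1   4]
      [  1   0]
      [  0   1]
Each vertex is the intersection of two constraint boundaries that also satisfies all remaining constraints:
  a = 0 and b = 0 → (0, 0)
  a + 4b = 10 and b = 0 → (10, 0)
  a + 4b = 10 and a = 0 → (0, 2.5)

Vertices: (0, 0), (10, 0), (0, 2.5)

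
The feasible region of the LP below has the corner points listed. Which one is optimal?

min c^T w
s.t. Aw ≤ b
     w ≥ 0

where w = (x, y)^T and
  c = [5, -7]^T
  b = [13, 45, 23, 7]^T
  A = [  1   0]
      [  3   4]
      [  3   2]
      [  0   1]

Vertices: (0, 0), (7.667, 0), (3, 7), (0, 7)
Evaluating z = 5x - 7y at each vertex:
  (0, 0): z = 0
  (7.667, 0): z = 38.33
  (3, 7): z = -34
  (0, 7): z = -49

The smallest value is z = -49, attained at (0, 7).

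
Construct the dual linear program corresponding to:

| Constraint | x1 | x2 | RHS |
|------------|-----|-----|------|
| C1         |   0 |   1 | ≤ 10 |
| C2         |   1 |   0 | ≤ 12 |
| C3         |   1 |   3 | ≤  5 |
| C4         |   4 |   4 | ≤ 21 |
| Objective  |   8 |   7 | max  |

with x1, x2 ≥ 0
Minimize: z = 10y1 + 12y2 + 5y3 + 21y4

Subject to:
  C1: -y2 - y3 - 4y4 ≤ -8
  C2: -y1 - 3y3 - 4y4 ≤ -7
  y1, y2, y3, y4 ≥ 0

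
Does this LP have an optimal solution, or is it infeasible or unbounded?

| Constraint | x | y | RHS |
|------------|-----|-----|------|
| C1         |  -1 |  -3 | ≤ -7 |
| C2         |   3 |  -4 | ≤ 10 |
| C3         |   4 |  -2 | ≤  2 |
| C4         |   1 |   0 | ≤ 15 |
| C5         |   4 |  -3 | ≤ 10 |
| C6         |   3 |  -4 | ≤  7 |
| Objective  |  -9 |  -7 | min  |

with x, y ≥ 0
Feasible point: (0, 3) satisfies every constraint, so the LP is feasible.
Direction d = (0, 1): for each constraint row a, a·d ≤ 0 —
  (-1)(0) + (-3)(1) = -3 ≤ 0
  (3)(0) + (-4)(1) = -4 ≤ 0
  (4)(0) + (-2)(1) = -2 ≤ 0
  (1)(0) + (0)(1) = 0 ≤ 0
  (4)(0) + (-3)(1) = -3 ≤ 0
  (3)(0) + (-4)(1) = -4 ≤ 0
and d ≥ 0, so (0, 3) + t·d stays feasible for every t ≥ 0. Along this ray z = -9x - 7y changes by -7 per unit t, so z → −∞.

Unbounded — the objective can decrease without bound over the feasible region.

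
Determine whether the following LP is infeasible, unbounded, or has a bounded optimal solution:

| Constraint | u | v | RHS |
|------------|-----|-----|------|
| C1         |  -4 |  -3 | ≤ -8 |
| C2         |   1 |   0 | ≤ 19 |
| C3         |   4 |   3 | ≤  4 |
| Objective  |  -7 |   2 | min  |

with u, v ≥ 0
C3 requires 4u + 3v ≤ 4, while C1 (-4u - 3v ≤ -8) is equivalent to 4u + 3v ≥ 8. Together they would need 8 ≤ 4u + 3v ≤ 4, which is impossible since 8 > 4. No point satisfies all constraints.

Infeasible — the constraint set is empty.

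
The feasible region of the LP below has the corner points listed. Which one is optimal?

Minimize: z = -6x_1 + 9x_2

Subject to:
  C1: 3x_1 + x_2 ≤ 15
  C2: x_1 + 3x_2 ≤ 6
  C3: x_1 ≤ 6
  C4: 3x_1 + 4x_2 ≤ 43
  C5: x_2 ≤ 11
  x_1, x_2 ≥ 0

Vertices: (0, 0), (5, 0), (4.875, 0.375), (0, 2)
(5, 0) with z = -30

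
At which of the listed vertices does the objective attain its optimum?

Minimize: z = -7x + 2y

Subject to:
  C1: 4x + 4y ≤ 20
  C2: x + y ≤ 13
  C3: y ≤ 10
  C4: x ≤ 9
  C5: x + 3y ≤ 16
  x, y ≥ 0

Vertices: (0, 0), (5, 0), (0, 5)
Evaluating z = -7x + 2y at each vertex:
  (0, 0): z = 0
  (5, 0): z = -35
  (0, 5): z = 10

The smallest value is z = -35, attained at (5, 0).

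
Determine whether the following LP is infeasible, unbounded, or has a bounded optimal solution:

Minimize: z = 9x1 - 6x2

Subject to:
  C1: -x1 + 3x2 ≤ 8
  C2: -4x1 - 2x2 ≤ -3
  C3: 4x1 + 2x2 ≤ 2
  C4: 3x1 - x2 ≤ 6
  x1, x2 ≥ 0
C3 requires 4x1 + 2x2 ≤ 2, while C2 (-4x1 - 2x2 ≤ -3) is equivalent to 4x1 + 2x2 ≥ 3. Together they would need 3 ≤ 4x1 + 2x2 ≤ 2, which is impossible since 3 > 2. No point satisfies all constraints.

Infeasible — the constraint set is empty.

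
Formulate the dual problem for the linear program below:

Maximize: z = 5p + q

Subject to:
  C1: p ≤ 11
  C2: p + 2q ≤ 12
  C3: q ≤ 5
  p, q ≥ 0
Minimize: z = 11y1 + 12y2 + 5y3

Subject to:
  C1: -y1 - y2 ≤ -5
  C2: -2y2 - y3 ≤ -1
  y1, y2, y3 ≥ 0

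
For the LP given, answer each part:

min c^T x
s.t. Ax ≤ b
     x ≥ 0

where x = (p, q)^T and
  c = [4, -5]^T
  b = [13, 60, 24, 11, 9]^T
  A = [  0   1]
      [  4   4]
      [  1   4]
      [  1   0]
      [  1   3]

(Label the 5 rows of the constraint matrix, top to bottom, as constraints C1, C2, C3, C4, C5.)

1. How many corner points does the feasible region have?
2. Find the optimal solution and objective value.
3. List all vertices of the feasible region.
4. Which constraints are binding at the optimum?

1. 3
2. p = 0, q = 3, z = -15
3. (0, 0), (9, 0), (0, 3)
4. C5, p ≥ 0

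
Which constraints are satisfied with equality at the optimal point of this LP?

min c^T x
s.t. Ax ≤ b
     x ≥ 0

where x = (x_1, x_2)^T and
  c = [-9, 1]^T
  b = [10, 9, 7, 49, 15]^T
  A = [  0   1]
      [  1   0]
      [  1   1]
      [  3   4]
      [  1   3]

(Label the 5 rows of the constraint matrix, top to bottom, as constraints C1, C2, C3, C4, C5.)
Optimal: x_1 = 7, x_2 = 0
Slack at optimum:
  C1: slack = 10
  C2: slack = 2
  C3: slack = 0 (binding)
  C4: slack = 28
  C5: slack = 8
  x_1 ≥ 0: x_1 = 7
  x_2 ≥ 0: x_2 = 0 (binding)
Binding constraints: C3, x_2 ≥ 0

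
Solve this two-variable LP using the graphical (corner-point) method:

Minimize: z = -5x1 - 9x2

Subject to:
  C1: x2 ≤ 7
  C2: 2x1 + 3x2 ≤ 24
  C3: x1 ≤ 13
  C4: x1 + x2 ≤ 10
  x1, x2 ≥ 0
Each vertex is the intersection of two constraint boundaries that also satisfies all remaining constraints:
  x1 = 0 and x2 = 0 → (0, 0)
  x1 + x2 = 10 and x2 = 0 → (10, 0)
  2x1 + 3x2 = 24 and x1 + x2 = 10 → (6, 4)
  x2 = 7 and 2x1 + 3x2 = 24 → (1.5, 7)
  x2 = 7 and x1 = 0 → (0, 7)

Evaluating z = -5x1 - 9x2 at each vertex:
  (0, 0): z = 0
  (10, 0): z = -50
  (6, 4): z = -66
  (1.5, 7): z = -70.5
  (0, 7): z = -63

The minimum is at (1.5, 7) with z = -70.5.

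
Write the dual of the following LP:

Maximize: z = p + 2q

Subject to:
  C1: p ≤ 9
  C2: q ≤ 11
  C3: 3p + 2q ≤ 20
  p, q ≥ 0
Minimize: z = 9y1 + 11y2 + 20y3

Subject to:
  C1: -y1 - 3y3 ≤ -1
  C2: -y2 - 2y3 ≤ -2
  y1, y2, y3 ≥ 0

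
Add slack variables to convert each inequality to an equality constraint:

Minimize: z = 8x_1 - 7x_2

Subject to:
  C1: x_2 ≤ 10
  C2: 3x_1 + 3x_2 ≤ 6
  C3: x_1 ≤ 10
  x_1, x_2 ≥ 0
min z = 8x_1 - 7x_2

s.t.
  x_2 + s1 = 10
  3x_1 + 3x_2 + s2 = 6
  x_1 + s3 = 10
  x_1, x_2, s1, s2, s3 ≥ 0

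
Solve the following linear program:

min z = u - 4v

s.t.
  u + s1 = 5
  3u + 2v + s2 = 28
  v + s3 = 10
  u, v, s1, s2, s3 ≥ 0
Each vertex is the intersection of two constraint boundaries that also satisfies all remaining constraints:
  u = 0 and v = 0 → (0, 0)
  u = 5 and v = 0 → (5, 0)
  u = 5 and 3u + 2v = 28 → (5, 6.5)
  3u + 2v = 28 and v = 10 → (2.667, 10)
  v = 10 and u = 0 → (0, 10)

Evaluating z = u - 4v at each vertex:
  (0, 0): z = 0
  (5, 0): z = 5
  (5, 6.5): z = -21
  (2.667, 10): z = -37.33
  (0, 10): z = -40

The minimum is at (0, 10) with z = -40.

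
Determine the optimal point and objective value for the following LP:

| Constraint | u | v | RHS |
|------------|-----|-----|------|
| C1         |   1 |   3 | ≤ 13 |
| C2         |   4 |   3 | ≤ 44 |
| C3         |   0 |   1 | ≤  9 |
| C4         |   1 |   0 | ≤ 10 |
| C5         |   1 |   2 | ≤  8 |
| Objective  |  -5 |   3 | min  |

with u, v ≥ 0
u = 8, v = 0, z = -40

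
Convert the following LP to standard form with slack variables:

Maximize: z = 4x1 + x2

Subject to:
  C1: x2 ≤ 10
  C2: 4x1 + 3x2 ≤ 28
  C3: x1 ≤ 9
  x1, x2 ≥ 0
max z = 4x1 + x2

s.t.
  x2 + s1 = 10
  4x1 + 3x2 + s2 = 28
  x1 + s3 = 9
  x1, x2, s1, s2, s3 ≥ 0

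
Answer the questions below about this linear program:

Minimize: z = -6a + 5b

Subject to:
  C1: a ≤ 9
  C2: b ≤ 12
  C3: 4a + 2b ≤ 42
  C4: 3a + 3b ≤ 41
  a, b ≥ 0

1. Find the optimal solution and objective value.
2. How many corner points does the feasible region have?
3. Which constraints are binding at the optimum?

1. a = 9, b = 0, z = -54
2. 6
3. C1, b ≥ 0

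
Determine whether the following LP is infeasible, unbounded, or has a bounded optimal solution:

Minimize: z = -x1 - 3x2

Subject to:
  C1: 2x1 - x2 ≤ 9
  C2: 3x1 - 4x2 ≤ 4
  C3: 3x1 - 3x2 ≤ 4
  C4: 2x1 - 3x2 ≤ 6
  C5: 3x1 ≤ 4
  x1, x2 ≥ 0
Feasible point: (0, 0) satisfies every constraint, so the LP is feasible.
Direction d = (0, 1): for each constraint row a, a·d ≤ 0 —
  (2)(0) + (-1)(1) = -1 ≤ 0
  (3)(0) + (-4)(1) = -4 ≤ 0
  (3)(0) + (-3)(1) = -3 ≤ 0
  (2)(0) + (-3)(1) = -3 ≤ 0
  (3)(0) + (0)(1) = 0 ≤ 0
and d ≥ 0, so (0, 0) + t·d stays feasible for every t ≥ 0. Along this ray z = -x1 - 3x2 changes by -3 per unit t, so z → −∞.

Unbounded: there is a feasible ray along which z → −∞.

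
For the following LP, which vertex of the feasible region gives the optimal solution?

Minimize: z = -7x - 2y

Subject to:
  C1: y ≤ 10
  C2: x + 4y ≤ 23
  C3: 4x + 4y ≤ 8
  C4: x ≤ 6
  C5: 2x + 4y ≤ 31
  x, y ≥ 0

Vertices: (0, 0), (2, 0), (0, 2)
(2, 0) with z = -14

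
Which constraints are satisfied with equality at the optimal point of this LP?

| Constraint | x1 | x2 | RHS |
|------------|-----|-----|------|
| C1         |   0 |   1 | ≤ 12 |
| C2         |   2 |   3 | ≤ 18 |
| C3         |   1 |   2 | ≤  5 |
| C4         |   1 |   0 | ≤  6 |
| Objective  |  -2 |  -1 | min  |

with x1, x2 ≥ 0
Optimal: x1 = 5, x2 = 0
Slack at optimum:
  C1: slack = 12
  C2: slack = 8
  C3: slack = 0 (binding)
  C4: slack = 1
  x1 ≥ 0: x1 = 5
  x2 ≥ 0: x2 = 0 (binding)
Binding constraints: C3, x2 ≥ 0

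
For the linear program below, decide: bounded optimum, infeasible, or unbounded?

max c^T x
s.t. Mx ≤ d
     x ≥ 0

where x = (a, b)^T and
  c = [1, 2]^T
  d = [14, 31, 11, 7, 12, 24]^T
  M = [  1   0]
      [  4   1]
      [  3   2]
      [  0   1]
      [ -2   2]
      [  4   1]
The point (0, 5.5) satisfies every constraint, so the LP is feasible; the constraints give a ≤ 14 and b ≤ 7, which with a, b ≥ 0 keep the feasible region inside a bounded box. A feasible, bounded LP attains a finite optimum at a vertex.

Evaluating z = a + 2b at each vertex:
  (0, 0): z = 0
  (3.667, 0): z = 3.667
  (0, 5.5): z = 11

The LP has an optimal solution: (0, 5.5) with z = 11.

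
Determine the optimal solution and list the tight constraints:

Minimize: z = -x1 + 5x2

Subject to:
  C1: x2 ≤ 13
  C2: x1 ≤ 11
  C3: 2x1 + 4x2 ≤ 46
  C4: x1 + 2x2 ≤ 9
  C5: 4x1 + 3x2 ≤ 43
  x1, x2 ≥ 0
Optimal: x1 = 9, x2 = 0
Binding: C4, x2 ≥ 0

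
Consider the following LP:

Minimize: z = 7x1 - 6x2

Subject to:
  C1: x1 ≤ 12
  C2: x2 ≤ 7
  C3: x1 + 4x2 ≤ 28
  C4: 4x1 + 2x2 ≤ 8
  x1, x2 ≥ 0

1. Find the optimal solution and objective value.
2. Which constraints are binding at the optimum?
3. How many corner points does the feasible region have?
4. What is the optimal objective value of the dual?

1. x1 = 0, x2 = 4, z = -24
2. C4, x1 ≥ 0
3. 3
4. -24 (by strong duality, equal to the primal optimum)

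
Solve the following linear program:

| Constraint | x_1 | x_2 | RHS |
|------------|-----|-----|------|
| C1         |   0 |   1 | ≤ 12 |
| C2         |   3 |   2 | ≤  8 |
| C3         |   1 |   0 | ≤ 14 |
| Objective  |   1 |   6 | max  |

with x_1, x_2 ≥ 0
Each vertex is the intersection of two constraint boundaries that also satisfies all remaining constraints:
  x_1 = 0 and x_2 = 0 → (0, 0)
  3x_1 + 2x_2 = 8 and x_2 = 0 → (2.667, 0)
  3x_1 + 2x_2 = 8 and x_1 = 0 → (0, 4)

Evaluating z = x_1 + 6x_2 at each vertex:
  (0, 0): z = 0
  (2.667, 0): z = 2.667
  (0, 4): z = 24

The maximum is at (0, 4) with z = 24.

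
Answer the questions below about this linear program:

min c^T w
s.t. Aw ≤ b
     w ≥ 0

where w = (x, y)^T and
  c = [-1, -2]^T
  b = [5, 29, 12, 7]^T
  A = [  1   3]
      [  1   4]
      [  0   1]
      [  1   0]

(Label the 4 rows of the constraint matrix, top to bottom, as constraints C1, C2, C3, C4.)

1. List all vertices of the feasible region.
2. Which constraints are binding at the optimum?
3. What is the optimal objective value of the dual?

1. (0, 0), (5, 0), (0, 1.667)
2. C1, y ≥ 0
3. -5 (by strong duality, equal to the primal optimum)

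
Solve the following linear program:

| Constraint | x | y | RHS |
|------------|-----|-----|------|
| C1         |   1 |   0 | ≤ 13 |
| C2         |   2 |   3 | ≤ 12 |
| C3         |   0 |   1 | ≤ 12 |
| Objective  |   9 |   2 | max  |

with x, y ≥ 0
Each vertex is the intersection of two constraint boundaries that also satisfies all remaining constraints:
  x = 0 and y = 0 → (0, 0)
  2x + 3y = 12 and y = 0 → (6, 0)
  2x + 3y = 12 and x = 0 → (0, 4)

Evaluating z = 9x + 2y at each vertex:
  (0, 0): z = 0
  (6, 0): z = 54
  (0, 4): z = 8

The maximum is at (6, 0) with z = 54.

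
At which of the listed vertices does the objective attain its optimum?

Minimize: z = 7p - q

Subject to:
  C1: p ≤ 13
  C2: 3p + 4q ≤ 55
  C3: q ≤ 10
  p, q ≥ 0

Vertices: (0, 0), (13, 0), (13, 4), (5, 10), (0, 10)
(0, 10) with z = -10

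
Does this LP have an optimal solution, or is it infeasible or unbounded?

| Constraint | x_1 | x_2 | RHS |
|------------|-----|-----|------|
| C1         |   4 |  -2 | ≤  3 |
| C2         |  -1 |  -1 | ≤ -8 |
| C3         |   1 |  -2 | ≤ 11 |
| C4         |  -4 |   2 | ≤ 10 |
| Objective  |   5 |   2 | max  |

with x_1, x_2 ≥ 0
Feasible point: (1, 7) satisfies every constraint, so the LP is feasible.
Direction d = (1, 2): for each constraint row a, a·d ≤ 0 —
  (4)(1) + (-2)(2) = 0 ≤ 0
  (-1)(1) + (-1)(2) = -3 ≤ 0
  (1)(1) + (-2)(2) = -3 ≤ 0
  (-4)(1) + (2)(2) = 0 ≤ 0
and d ≥ 0, so (1, 7) + t·d stays feasible for every t ≥ 0. Along this ray z = 5x_1 + 2x_2 changes by 9 per unit t, so z → +∞.

The LP is unbounded; z can be made arbitrarily large.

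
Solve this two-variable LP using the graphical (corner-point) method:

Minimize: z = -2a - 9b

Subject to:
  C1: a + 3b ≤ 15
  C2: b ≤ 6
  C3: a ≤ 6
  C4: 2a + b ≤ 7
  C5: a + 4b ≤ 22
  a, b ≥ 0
Each vertex is the intersection of two constraint boundaries that also satisfies all remaining constraints:
  a = 0 and b = 0 → (0, 0)
  2a + b = 7 and b = 0 → (3.5, 0)
  a + 3b = 15 and 2a + b = 7 → (1.2, 4.6)
  a + 3b = 15 and a = 0 → (0, 5)

Evaluating z = -2a - 9b at each vertex:
  (0, 0): z = 0
  (3.5, 0): z = -7
  (1.2, 4.6): z = -43.8
  (0, 5): z = -45

The minimum is at (0, 5) with z = -45.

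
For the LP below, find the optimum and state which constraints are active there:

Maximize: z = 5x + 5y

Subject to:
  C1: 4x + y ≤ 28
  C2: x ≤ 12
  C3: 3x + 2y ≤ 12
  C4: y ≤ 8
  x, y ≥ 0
Optimal: x = 0, y = 6
Slack at optimum:
  C1: slack = 22
  C2: slack = 12
  C3: slack = 0 (binding)
  C4: slack = 2
  x ≥ 0: x = 0 (binding)
  y ≥ 0: y = 6
Binding constraints: C3, x ≥ 0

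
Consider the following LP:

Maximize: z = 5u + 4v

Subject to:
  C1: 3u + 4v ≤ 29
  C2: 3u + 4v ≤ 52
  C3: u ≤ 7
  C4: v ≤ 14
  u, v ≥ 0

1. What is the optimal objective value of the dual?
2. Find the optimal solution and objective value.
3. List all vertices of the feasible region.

1. 43 (by strong duality, equal to the primal optimum)
2. u = 7, v = 2, z = 43
3. (0, 0), (7, 0), (7, 2), (0, 7.25)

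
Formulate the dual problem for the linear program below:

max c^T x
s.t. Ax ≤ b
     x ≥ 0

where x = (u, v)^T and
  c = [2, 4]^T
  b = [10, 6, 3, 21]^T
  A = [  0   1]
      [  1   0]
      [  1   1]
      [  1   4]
Minimize: z = 10y1 + 6y2 + 3y3 + 21y4

Subject to:
  C1: -y2 - y3 - y4 ≤ -2
  C2: -y1 - y3 - 4y4 ≤ -4
  y1, y2, y3, y4 ≥ 0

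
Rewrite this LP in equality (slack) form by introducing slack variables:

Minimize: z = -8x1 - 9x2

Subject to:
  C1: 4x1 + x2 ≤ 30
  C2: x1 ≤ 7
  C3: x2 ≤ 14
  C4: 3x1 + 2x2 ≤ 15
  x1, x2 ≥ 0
min z = -8x1 - 9x2

s.t.
  4x1 + x2 + s1 = 30
  x1 + s2 = 7
  x2 + s3 = 14
  3x1 + 2x2 + s4 = 15
  x1, x2, s1, s2, s3, s4 ≥ 0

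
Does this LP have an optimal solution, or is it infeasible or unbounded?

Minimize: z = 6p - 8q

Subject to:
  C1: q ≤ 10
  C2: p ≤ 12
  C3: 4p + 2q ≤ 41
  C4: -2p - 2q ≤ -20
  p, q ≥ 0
The point (0, 10) satisfies every constraint, so the LP is feasible; the constraints give p ≤ 12 and q ≤ 10, which with p, q ≥ 0 keep the feasible region inside a bounded box. A feasible, bounded LP attains a finite optimum at a vertex.

Evaluating z = 6p - 8q at each vertex:
  (10, 0): z = 60
  (10.25, 0): z = 61.5
  (5.25, 10): z = -48.5
  (0, 10): z = -80

The LP has an optimal solution: (0, 10) with z = -80.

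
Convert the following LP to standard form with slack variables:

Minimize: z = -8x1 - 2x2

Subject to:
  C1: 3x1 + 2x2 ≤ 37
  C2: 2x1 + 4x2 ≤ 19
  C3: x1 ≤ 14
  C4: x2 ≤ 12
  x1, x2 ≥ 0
min z = -8x1 - 2x2

s.t.
  3x1 + 2x2 + s1 = 37
  2x1 + 4x2 + s2 = 19
  x1 + s3 = 14
  x2 + s4 = 12
  x1, x2, s1, s2, s3, s4 ≥ 0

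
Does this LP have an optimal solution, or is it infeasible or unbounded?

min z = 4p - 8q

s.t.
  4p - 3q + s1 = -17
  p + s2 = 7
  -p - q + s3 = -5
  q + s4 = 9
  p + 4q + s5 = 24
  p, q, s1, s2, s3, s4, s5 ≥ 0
The point (0, 6) satisfies every constraint, so the LP is feasible; the constraints give p ≤ 7 and q ≤ 9, which with p, q ≥ 0 keep the feasible region inside a bounded box. A feasible, bounded LP attains a finite optimum at a vertex.

Evaluating z = 4p - 8q at each vertex:
  (0, 5.667): z = -45.33
  (0.2105, 5.947): z = -46.74
  (0, 6): z = -48

The LP has an optimal solution: (0, 6) with z = -48.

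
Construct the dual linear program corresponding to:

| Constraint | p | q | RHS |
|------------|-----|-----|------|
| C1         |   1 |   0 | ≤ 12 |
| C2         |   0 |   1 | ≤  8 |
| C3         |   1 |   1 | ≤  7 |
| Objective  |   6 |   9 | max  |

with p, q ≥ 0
Minimize: z = 12y1 + 8y2 + 7y3

Subject to:
  C1: -y1 - y3 ≤ -6
  C2: -y2 - y3 ≤ -9
  y1, y2, y3 ≥ 0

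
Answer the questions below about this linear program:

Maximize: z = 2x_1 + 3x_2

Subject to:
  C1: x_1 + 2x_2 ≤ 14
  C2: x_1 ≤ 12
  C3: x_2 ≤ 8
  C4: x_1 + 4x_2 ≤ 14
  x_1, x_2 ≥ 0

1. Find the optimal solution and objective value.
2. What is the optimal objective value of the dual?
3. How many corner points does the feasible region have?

1. x_1 = 12, x_2 = 0.5, z = 25.5
2. 25.5 (by strong duality, equal to the primal optimum)
3. 4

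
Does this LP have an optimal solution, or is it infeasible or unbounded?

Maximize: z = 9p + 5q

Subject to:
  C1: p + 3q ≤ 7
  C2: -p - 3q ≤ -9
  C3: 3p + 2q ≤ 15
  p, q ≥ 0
C1 requires p + 3q ≤ 7, while C2 (-p - 3q ≤ -9) is equivalent to p + 3q ≥ 9. Together they would need 9 ≤ p + 3q ≤ 7, which is impossible since 9 > 7. No point satisfies all constraints.

The feasible region is empty; the LP is infeasible.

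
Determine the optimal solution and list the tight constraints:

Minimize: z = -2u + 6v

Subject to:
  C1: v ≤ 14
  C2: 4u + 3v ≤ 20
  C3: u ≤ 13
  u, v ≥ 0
Optimal: u = 5, v = 0
Slack at optimum:
  C1: slack = 14
  C2: slack = 0 (binding)
  C3: slack = 8
  u ≥ 0: u = 5
  v ≥ 0: v = 0 (binding)
Binding constraints: C2, v ≥ 0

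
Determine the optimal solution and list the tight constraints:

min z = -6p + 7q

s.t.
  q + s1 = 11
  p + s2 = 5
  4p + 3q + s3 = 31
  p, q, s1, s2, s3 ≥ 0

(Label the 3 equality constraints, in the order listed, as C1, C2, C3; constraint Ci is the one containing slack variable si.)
Optimal: p = 5, q = 0
Binding: C2, q ≥ 0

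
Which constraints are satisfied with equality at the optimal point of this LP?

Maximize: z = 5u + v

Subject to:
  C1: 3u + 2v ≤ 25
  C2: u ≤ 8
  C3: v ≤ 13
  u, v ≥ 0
Optimal: u = 8, v = 0.5
Slack at optimum:
  C1: slack = 0 (binding)
  C2: slack = 0 (binding)
  C3: slack = 12.5
  u ≥ 0: u = 8
  v ≥ 0: v = 0.5
Binding constraints: C1, C2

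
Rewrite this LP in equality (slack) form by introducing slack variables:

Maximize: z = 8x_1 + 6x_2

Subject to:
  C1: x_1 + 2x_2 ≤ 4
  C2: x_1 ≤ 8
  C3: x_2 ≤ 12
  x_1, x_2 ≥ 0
max z = 8x_1 + 6x_2

s.t.
  x_1 + 2x_2 + s1 = 4
  x_1 + s2 = 8
  x_2 + s3 = 12
  x_1, x_2, s1, s2, s3 ≥ 0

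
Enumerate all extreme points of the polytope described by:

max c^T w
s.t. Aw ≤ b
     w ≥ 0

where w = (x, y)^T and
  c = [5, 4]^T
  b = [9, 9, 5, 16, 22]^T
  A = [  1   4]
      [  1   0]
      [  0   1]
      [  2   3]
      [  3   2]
Each vertex is the intersection of two constraint boundaries that also satisfies all remaining constraints:
  x = 0 and y = 0 → (0, 0)
  3x + 2y = 22 and y = 0 → (7.333, 0)
  x + 4y = 9 and 3x + 2y = 22 → (7, 0.5)
  x + 4y = 9 and x = 0 → (0, 2.25)

Vertices: (0, 0), (7.333, 0), (7, 0.5), (0, 2.25)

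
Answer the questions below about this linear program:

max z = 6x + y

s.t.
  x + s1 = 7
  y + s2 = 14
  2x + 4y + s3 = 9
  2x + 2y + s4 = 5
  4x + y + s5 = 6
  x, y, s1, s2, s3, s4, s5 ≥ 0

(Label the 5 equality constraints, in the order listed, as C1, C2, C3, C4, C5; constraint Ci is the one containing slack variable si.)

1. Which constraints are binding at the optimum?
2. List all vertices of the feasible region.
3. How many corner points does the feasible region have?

1. C5, y ≥ 0
2. (0, 0), (1.5, 0), (1.167, 1.333), (0.5, 2), (0, 2.25)
3. 5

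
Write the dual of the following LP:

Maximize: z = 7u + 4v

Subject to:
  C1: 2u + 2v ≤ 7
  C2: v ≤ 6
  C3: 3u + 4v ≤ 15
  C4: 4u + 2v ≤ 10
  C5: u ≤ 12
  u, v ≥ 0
Minimize: z = 7y1 + 6y2 + 15y3 + 10y4 + 12y5

Subject to:
  C1: -2y1 - 3y3 - 4y4 - y5 ≤ -7
  C2: -2y1 - y2 - 4y3 - 2y4 ≤ -4
  y1, y2, y3, y4, y5 ≥ 0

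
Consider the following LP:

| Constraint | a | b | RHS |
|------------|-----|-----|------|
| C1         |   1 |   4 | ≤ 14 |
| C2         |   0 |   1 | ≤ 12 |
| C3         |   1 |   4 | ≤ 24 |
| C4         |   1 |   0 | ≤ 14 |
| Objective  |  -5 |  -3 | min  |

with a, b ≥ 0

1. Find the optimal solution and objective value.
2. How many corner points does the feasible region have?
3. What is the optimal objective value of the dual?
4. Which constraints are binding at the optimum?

1. a = 14, b = 0, z = -70
2. 3
3. -70 (by strong duality, equal to the primal optimum)
4. C1, C4, b ≥ 0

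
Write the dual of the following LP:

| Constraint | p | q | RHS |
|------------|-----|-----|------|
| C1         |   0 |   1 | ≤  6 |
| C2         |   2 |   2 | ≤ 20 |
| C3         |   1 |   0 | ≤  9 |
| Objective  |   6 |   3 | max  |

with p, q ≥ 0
Minimize: z = 6y1 + 20y2 + 9y3

Subject to:
  C1: -2y2 - y3 ≤ -6
  C2: -y1 - 2y2 ≤ -3
  y1, y2, y3 ≥ 0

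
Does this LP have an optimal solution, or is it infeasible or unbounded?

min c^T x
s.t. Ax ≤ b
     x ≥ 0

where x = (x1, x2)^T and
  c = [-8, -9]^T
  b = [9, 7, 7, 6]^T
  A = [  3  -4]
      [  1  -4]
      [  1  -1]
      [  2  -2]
Feasible point: (0, 0) satisfies every constraint, so the LP is feasible.
Direction d = (0, 1): for each constraint row a, a·d ≤ 0 —
  (3)(0) + (-4)(1) = -4 ≤ 0
  (1)(0) + (-4)(1) = -4 ≤ 0
  (1)(0) + (-1)(1) = -1 ≤ 0
  (2)(0) + (-2)(1) = -2 ≤ 0
and d ≥ 0, so (0, 0) + t·d stays feasible for every t ≥ 0. Along this ray z = -8x1 - 9x2 changes by -9 per unit t, so z → −∞.

Unbounded: there is a feasible ray along which z → −∞.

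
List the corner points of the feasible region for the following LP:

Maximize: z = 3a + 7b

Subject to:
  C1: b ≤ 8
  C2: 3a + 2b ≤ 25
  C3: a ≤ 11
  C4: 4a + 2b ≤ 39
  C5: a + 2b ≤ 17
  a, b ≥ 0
Each vertex is the intersection of two constraint boundaries that also satisfies all remaining constraints:
  a = 0 and b = 0 → (0, 0)
  3a + 2b = 25 and b = 0 → (8.333, 0)
  3a + 2b = 25 and a + 2b = 17 → (4, 6.5)
  b = 8 and a + 2b = 17 → (1, 8)
  b = 8 and a = 0 → (0, 8)

Vertices: (0, 0), (8.333, 0), (4, 6.5), (1, 8), (0, 8)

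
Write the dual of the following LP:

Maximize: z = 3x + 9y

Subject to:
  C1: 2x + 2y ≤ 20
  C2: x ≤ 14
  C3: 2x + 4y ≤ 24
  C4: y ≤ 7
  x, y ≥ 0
Minimize: z = 20y1 + 14y2 + 24y3 + 7y4

Subject to:
  C1: -2y1 - y2 - 2y3 ≤ -3
  C2: -2y1 - 4y3 - y4 ≤ -9
  y1, y2, y3, y4 ≥ 0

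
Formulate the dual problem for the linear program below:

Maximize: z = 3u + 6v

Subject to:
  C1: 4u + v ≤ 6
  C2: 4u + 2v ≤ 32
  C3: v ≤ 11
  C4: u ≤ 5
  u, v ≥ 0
Minimize: z = 6y1 + 32y2 + 11y3 + 5y4

Subject to:
  C1: -4y1 - 4y2 - y4 ≤ -3
  C2: -y1 - 2y2 - y3 ≤ -6
  y1, y2, y3, y4 ≥ 0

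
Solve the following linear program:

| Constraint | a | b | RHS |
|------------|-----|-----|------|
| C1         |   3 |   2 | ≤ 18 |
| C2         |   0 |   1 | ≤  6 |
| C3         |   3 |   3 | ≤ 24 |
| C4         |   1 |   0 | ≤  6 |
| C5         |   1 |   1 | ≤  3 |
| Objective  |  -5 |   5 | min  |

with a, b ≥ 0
a = 3, b = 0, z = -15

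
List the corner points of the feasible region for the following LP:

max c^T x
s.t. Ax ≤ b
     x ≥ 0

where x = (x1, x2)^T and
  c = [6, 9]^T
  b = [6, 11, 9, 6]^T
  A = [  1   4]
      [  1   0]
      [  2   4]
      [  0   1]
Each vertex is the intersection of two constraint boundaries that also satisfies all remaining constraints:
  x1 = 0 and x2 = 0 → (0, 0)
  2x1 + 4x2 = 9 and x2 = 0 → (4.5, 0)
  x1 + 4x2 = 6 and 2x1 + 4x2 = 9 → (3, 0.75)
  x1 + 4x2 = 6 and x1 = 0 → (0, 1.5)

Vertices: (0, 0), (4.5, 0), (3, 0.75), (0, 1.5)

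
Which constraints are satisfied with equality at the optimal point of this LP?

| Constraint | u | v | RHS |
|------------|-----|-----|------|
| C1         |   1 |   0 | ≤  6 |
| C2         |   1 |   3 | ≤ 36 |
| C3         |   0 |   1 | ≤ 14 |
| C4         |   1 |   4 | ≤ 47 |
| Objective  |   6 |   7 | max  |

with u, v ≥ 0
Optimal: u = 6, v = 10
Binding: C1, C2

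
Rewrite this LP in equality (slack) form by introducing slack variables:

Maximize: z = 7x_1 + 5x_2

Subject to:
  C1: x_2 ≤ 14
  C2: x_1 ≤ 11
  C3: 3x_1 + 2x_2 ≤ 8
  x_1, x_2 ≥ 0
max z = 7x_1 + 5x_2

s.t.
  x_2 + s1 = 14
  x_1 + s2 = 11
  3x_1 + 2x_2 + s3 = 8
  x_1, x_2, s1, s2, s3 ≥ 0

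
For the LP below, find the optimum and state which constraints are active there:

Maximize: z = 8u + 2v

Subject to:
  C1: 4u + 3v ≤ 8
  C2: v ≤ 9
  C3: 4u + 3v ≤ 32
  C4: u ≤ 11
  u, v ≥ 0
Optimal: u = 2, v = 0
Slack at optimum:
  C1: slack = 0 (binding)
  C2: slack = 9
  C3: slack = 24
  C4: slack = 9
  u ≥ 0: u = 2
  v ≥ 0: v = 0 (binding)
Binding constraints: C1, v ≥ 0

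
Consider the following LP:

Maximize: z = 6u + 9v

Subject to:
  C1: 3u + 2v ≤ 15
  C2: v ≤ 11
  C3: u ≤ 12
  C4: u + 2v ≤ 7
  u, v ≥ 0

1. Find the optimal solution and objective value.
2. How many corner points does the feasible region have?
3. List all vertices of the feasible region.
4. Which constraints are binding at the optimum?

1. u = 4, v = 1.5, z = 37.5
2. 4
3. (0, 0), (5, 0), (4, 1.5), (0, 3.5)
4. C1, C4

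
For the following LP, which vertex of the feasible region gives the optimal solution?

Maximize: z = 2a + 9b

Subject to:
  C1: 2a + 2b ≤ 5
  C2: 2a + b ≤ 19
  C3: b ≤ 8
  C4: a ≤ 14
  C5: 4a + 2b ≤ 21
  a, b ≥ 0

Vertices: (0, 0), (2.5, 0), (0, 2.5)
Evaluating z = 2a + 9b at each vertex:
  (0, 0): z = 0
  (2.5, 0): z = 5
  (0, 2.5): z = 22.5

The largest value is z = 22.5, attained at (0, 2.5).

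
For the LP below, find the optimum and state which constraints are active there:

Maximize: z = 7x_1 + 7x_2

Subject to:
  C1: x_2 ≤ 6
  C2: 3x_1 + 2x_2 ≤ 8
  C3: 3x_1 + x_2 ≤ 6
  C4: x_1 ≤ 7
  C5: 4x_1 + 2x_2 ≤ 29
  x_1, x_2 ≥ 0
Optimal: x_1 = 0, x_2 = 4
Slack at optimum:
  C1: slack = 2
  C2: slack = 0 (binding)
  C3: slack = 2
  C4: slack = 7
  C5: slack = 21
  x_1 ≥ 0: x_1 = 0 (binding)
  x_2 ≥ 0: x_2 = 4
Binding constraints: C2, x_1 ≥ 0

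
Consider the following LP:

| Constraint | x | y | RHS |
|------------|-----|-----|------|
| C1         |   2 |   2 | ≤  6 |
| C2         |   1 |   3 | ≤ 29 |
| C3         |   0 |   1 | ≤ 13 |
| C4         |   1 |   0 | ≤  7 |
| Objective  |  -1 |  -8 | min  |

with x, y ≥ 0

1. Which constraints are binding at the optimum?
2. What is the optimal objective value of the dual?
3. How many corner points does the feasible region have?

1. C1, x ≥ 0
2. -24 (by strong duality, equal to the primal optimum)
3. 3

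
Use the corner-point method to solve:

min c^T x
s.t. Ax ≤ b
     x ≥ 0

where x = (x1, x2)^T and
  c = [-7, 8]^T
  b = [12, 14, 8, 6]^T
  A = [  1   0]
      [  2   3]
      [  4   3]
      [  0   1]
x1 = 2, x2 = 0, z = -14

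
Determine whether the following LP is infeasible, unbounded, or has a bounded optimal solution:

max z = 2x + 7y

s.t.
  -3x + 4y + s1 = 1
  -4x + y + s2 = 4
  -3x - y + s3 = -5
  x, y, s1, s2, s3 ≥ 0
Feasible point: (2, 0) satisfies every constraint, so the LP is feasible.
Direction d = (1, 0): for each constraint row a, a·d ≤ 0 —
  (-3)(1) + (4)(0) = -3 ≤ 0
  (-4)(1) + (1)(0) = -4 ≤ 0
  (-3)(1) + (-1)(0) = -3 ≤ 0
and d ≥ 0, so (2, 0) + t·d stays feasible for every t ≥ 0. Along this ray z = 2x + 7y changes by 2 per unit t, so z → +∞.

The LP is unbounded; z can be made arbitrarily large.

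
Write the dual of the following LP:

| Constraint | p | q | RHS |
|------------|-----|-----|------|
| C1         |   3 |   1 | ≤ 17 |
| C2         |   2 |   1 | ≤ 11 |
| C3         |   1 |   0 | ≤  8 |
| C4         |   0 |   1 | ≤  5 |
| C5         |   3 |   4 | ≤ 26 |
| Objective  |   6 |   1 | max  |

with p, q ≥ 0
Minimize: z = 17y1 + 11y2 + 8y3 + 5y4 + 26y5

Subject to:
  C1: -3y1 - 2y2 - y3 - 3y5 ≤ -6
  C2: -y1 - y2 - y4 - 4y5 ≤ -1
  y1, y2, y3, y4, y5 ≥ 0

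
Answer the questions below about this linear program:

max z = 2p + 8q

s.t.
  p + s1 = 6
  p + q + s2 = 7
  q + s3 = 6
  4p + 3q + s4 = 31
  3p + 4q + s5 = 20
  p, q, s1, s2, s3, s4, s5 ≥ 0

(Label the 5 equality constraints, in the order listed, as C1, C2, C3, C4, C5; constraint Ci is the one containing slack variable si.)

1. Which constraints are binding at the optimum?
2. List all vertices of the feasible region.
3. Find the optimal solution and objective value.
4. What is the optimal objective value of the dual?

1. C5, p ≥ 0
2. (0, 0), (6, 0), (6, 0.5), (0, 5)
3. p = 0, q = 5, z = 40
4. 40 (by strong duality, equal to the primal optimum)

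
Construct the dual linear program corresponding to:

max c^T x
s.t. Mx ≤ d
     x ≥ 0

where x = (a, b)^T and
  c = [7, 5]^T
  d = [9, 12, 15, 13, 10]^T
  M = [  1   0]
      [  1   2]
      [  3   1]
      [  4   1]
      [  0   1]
Minimize: z = 9y1 + 12y2 + 15y3 + 13y4 + 10y5

Subject to:
  C1: -y1 - y2 - 3y3 - 4y4 ≤ -7
  C2: -2y2 - y3 - y4 - y5 ≤ -5
  y1, y2, y3, y4, y5 ≥ 0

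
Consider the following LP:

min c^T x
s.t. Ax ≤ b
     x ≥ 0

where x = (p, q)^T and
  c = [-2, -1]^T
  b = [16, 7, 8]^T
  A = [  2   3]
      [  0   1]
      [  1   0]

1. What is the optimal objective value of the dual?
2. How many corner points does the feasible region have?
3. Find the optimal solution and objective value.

1. -16 (by strong duality, equal to the primal optimum)
2. 3
3. p = 8, q = 0, z = -16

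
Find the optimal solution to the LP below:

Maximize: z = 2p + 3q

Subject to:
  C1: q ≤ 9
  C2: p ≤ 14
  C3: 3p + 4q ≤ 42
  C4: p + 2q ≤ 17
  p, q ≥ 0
Each vertex is the intersection of two constraint boundaries that also satisfies all remaining constraints:
  p = 0 and q = 0 → (0, 0)
  p = 14 and 3p + 4q = 42 → (14, 0)
  3p + 4q = 42 and p + 2q = 17 → (8, 4.5)
  p + 2q = 17 and p = 0 → (0, 8.5)

Evaluating z = 2p + 3q at each vertex:
  (0, 0): z = 0
  (14, 0): z = 28
  (8, 4.5): z = 29.5
  (0, 8.5): z = 25.5

The maximum is at (8, 4.5) with z = 29.5.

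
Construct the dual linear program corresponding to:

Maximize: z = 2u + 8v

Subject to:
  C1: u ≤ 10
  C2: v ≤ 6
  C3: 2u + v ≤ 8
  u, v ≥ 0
Minimize: z = 10y1 + 6y2 + 8y3

Subject to:
  C1: -y1 - 2y3 ≤ -2
  C2: -y2 - y3 ≤ -8
  y1, y2, y3 ≥ 0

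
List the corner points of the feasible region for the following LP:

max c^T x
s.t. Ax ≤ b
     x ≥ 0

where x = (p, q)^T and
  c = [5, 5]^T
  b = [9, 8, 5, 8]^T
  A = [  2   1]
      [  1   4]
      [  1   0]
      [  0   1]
Each vertex is the intersection of two constraint boundaries that also satisfies all remaining constraints:
  p = 0 and q = 0 → (0, 0)
  2p + q = 9 and q = 0 → (4.5, 0)
  2p + q = 9 and p + 4q = 8 → (4, 1)
  p + 4q = 8 and p = 0 → (0, 2)

Vertices: (0, 0), (4.5, 0), (4, 1), (0, 2)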